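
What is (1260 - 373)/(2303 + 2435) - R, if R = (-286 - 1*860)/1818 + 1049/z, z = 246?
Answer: -101435351/29430087 ≈ -3.4467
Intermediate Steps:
R = 90287/24846 (R = (-286 - 1*860)/1818 + 1049/246 = (-286 - 860)*(1/1818) + 1049*(1/246) = -1146*1/1818 + 1049/246 = -191/303 + 1049/246 = 90287/24846 ≈ 3.6339)
(1260 - 373)/(2303 + 2435) - R = (1260 - 373)/(2303 + 2435) - 1*90287/24846 = 887/4738 - 90287/24846 = -101435351/29430087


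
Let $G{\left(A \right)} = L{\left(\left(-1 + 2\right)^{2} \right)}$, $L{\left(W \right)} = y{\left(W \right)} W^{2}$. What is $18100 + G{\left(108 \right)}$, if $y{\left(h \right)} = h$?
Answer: $18101$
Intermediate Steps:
$L{\left(W \right)} = W^{3}$ ($L{\left(W \right)} = W W^{2} = W^{3}$)
$G{\left(A \right)} = 1$ ($G{\left(A \right)} = \left(\left(-1 + 2\right)^{2}\right)^{3} = \left(1^{2}\right)^{3} = 1^{3} = 1$)
$18100 + G{\left(108 \right)} = 18100 + 1 = 18101$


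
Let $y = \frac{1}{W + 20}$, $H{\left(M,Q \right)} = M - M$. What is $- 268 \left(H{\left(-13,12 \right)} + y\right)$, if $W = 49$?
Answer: $- \frac{268}{69} \approx -3.8841$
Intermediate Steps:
$H{\left(M,Q \right)} = 0$
$y = \frac{1}{69}$ ($y = \frac{1}{49 + 20} = \frac{1}{69} \approx 0.014493$)
$- 268 \left(H{\left(-13,12 \right)} + y\right) = - 268 \left(0 + \frac{1}{69}\right) = \left(-268\right) \frac{1}{69} = - \frac{268}{69}$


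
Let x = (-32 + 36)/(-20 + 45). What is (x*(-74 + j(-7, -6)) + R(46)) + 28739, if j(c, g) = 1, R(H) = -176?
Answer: 713783/25 ≈ 28551.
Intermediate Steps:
x = 4/25 ≈ 0.16000
(x*(-74 + j(-7, -6)) + R(46)) + 28739 = (4*(-74 + 1)/25 - 176) + 28739 = ((4/25)*(-73) - 176) + 28739 = (-292/25 - 176) + 28739 = -4692/25 + 28739 = 713783/25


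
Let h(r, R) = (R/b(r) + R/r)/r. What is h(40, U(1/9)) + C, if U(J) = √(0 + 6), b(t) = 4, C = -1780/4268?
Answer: -445/1067 + 11*√6/1600 ≈ -0.40022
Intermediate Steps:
C = -445/1067 (C = -1780*1/4268 = -445/1067 ≈ -0.41706)
U(J) = √6
h(r, R) = (R/4 + R/r)/r
h(40, U(1/9)) + C = (¼)*√6*(4 + 40)/40² - 445/1067 = (¼)*√6*(1/1600)*44 - 445/1067 = 11*√6/1600 - 445/1067 = -445/1067 + 11*√6/1600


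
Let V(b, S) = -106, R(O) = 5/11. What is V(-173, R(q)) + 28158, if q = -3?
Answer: 28052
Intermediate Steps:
R(O) = 5/11 (R(O) = 5*(1/11) = 5/11)
V(-173, R(q)) + 28158 = -106 + 28158 = 28052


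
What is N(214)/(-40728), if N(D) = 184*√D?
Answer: -23*√214/5091 ≈ -0.066089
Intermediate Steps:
N(214)/(-40728) = (184*√214)/(-40728) = (184*√214)*(-1/40728) = -23*√214/5091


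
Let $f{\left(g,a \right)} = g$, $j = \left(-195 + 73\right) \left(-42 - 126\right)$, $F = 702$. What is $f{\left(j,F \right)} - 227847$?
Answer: $-207351$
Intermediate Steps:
$j = 20496$ ($j = \left(-122\right) \left(-168\right) = 20496$)
$f{\left(j,F \right)} - 227847 = 20496 - 227847 = -207351$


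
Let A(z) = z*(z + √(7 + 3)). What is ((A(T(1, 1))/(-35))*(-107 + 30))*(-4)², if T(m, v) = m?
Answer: 176/5 + 176*√10/5 ≈ 146.51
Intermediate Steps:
A(z) = z*(z + √10)
((A(T(1, 1))/(-35))*(-107 + 30))*(-4)² = (((1*(1 + √10))/(-35))*(-107 + 30))*(-4)² = (((1 + √10)*(-1/35))*(-77))*16 = ((-1/35 - √10/35)*(-77))*16 = (11/5 + 11*√10/5)*16 = 176/5 + 176*√10/5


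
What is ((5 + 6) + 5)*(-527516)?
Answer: -8440256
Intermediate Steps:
((5 + 6) + 5)*(-527516) = (11 + 5)*(-527516) = 16*(-527516) = -8440256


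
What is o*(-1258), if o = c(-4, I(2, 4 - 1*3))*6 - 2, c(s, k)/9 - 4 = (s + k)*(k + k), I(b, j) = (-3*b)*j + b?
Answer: -4616860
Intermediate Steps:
I(b, j) = b - 3*b*j (I(b, j) = -3*b*j + b = b - 3*b*j)
c(s, k) = 36 + 18*k*(k + s) (c(s, k) = 36 + 9*((s + k)*(k + k)) = 36 + 9*((k + s)*(2*k)) = 36 + 9*(2*k*(k + s)) = 36 + 18*k*(k + s))
o = 3670 (o = (36 + 18*(2*(1 - 3*(4 - 1*3)))**2 + 18*(2*(1 - 3*(4 - 1*3)))*(-4))*6 - 2 = (36 + 18*(2*(1 - 3*(4 - 3)))**2 + 18*(2*(1 - 3*(4 - 3)))*(-4))*6 - 2 = (36 + 18*(2*(1 - 3*1))**2 + 18*(2*(1 - 3*1))*(-4))*6 - 2 = (36 + 18*(2*(1 - 3))**2 + 18*(2*(1 - 3))*(-4))*6 - 2 = (36 + 18*(2*(-2))**2 + 18*(2*(-2))*(-4))*6 - 2 = (36 + 18*(-4)**2 + 18*(-4)*(-4))*6 - 2 = (36 + 18*16 + 288)*6 - 2 = (36 + 288 + 288)*6 - 2 = 612*6 - 2 = 3672 - 2 = 3670)
o*(-1258) = 3670*(-1258) = -4616860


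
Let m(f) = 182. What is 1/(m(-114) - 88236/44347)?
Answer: 44347/7982918 ≈ 0.0055552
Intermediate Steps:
1/(m(-114) - 88236/44347) = 1/(182 - 88236/44347) = 1/(7982918/44347) = 44347/7982918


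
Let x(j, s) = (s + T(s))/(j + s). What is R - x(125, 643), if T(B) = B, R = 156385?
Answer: 60051197/384 ≈ 1.5638e+5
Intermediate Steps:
x(j, s) = 2*s/(j + s) (x(j, s) = (s + s)/(j + s) = (2*s)/(j + s) = 2*s/(j + s))
R - x(125, 643) = 156385 - 2*643/(125 + 643) = 156385 - 2*643/768 = 156385 - 1*643/384 = 156385 - 643/384 = 60051197/384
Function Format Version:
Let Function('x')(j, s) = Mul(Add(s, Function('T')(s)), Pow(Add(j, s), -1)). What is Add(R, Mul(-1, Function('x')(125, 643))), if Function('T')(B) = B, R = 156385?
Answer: Rational(60051197, 384) ≈ 1.5638e+5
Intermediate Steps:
Function('x')(j, s) = Mul(2, s, Pow(Add(j, s), -1)) (Function('x')(j, s) = Mul(Add(s, s), Pow(Add(j, s), -1)) = Mul(Mul(2, s), Pow(Add(j, s), -1)) = Mul(2, s, Pow(Add(j, s), -1)))
Add(R, Mul(-1, Function('x')(125, 643))) = Add(156385, Mul(-1, Mul(2, 643, Pow(Add(125, 643), -1)))) = Add(156385, Mul(-1, Mul(2, 643, Pow(768, -1)))) = Add(156385, Mul(-1, Mul(2, 643, Rational(1, 768)))) = Add(156385, Mul(-1, Rational(643, 384))) = Add(156385, Rational(-643, 384)) = Rational(60051197, 384)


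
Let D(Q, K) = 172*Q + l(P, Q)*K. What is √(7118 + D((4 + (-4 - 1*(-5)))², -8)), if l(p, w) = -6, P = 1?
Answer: 21*√26 ≈ 107.08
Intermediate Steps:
D(Q, K) = -6*K + 172*Q (D(Q, K) = 172*Q - 6*K = -6*K + 172*Q)
√(7118 + D((4 + (-4 - 1*(-5)))², -8)) = √(7118 + (-6*(-8) + 172*(4 + (-4 - 1*(-5)))²)) = √(7118 + (48 + 172*(4 + (-4 + 5))²)) = √(7118 + (48 + 172*(4 + 1)²)) = √(7118 + (48 + 172*5²)) = √(7118 + (48 + 172*25)) = √(7118 + (48 + 4300)) = √(7118 + 4348) = √11466 = 21*√26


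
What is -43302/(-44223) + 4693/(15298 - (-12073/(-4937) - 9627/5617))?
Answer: 8041480730000777/6253287362291900 ≈ 1.2860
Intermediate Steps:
-43302/(-44223) + 4693/(15298 - (-12073/(-4937) - 9627/5617)) = -43302*(-1/44223) + 4693/(15298 - (-12073*(-1/4937) - 9627*1/5617)) = 14434/14741 + 4693/(15298 - (12073/4937 - 9627/5617)) = 14434/14741 + 4693/(15298 - 1*20285542/27731129) = 14434/14741 + 4693/(15298 - 20285542/27731129) = 14434/14741 + 4693/(424210525900/27731129) = 14434/14741 + 4693*(27731129/424210525900) = 14434/14741 + 130142188397/424210525900 = 8041480730000777/6253287362291900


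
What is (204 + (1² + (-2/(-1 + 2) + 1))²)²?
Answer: 41616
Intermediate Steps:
(204 + (1² + (-2/(-1 + 2) + 1))²)² = (204 + (1 + (-2/1 + 1))²)² = (204 + (1 + (-2*1 + 1))²)² = (204 + (1 + (-2 + 1))²)² = (204 + (1 - 1)²)² = (204 + 0²)² = (204 + 0)² = 204² = 41616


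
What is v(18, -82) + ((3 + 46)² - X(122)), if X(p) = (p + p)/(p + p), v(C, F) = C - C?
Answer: 2400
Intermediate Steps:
v(C, F) = 0
X(p) = 1 (X(p) = (2*p)/((2*p)) = (2*p)*(1/(2*p)) = 1)
v(18, -82) + ((3 + 46)² - X(122)) = 0 + ((3 + 46)² - 1*1) = 0 + (49² - 1) = 0 + (2401 - 1) = 0 + 2400 = 2400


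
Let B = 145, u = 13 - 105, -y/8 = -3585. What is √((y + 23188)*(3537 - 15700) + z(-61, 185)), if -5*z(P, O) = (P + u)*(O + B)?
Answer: I*√630860386 ≈ 25117.0*I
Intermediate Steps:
y = 28680 (y = -8*(-3585) = 28680)
u = -92
z(P, O) = -(-92 + P)*(145 + O)/5 (z(P, O) = -(P - 92)*(O + 145)/5 = -(-92 + P)*(145 + O)/5)
√((y + 23188)*(3537 - 15700) + z(-61, 185)) = √((28680 + 23188)*(3537 - 15700) + (2668 - 29*(-61) + (92/5)*185 - ⅕*185*(-61))) = √(51868*(-12163) + (2668 + 1769 + 3404 + 2257)) = √(-630870484 + 10098) = √(-630860386) = I*√630860386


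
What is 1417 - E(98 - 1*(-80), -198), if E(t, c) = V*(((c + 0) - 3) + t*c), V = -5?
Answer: -175808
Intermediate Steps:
E(t, c) = 15 - 5*c - 5*c*t (E(t, c) = -5*(((c + 0) - 3) + t*c) = -5*((c - 3) + c*t) = -5*((-3 + c) + c*t) = -5*(-3 + c + c*t) = 15 - 5*c - 5*c*t)
1417 - E(98 - 1*(-80), -198) = 1417 - (15 - 5*(-198) - 5*(-198)*(98 - 1*(-80))) = 1417 - (15 + 990 - 5*(-198)*(98 + 80)) = 1417 - (15 + 990 - 5*(-198)*178) = 1417 - (15 + 990 + 176220) = 1417 - 1*177225 = 1417 - 177225 = -175808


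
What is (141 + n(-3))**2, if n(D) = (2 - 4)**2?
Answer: 21025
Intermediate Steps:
n(D) = 4 (n(D) = (-2)**2 = 4)
(141 + n(-3))**2 = (141 + 4)**2 = 145**2 = 21025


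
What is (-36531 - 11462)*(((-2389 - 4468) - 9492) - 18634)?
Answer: 1678939119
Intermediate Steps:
(-36531 - 11462)*(((-2389 - 4468) - 9492) - 18634) = -47993*((-6857 - 9492) - 18634) = -47993*(-16349 - 18634) = -47993*(-34983) = 1678939119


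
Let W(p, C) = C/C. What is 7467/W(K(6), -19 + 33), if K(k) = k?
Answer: 7467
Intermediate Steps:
W(p, C) = 1
7467/W(K(6), -19 + 33) = 7467/1 = 7467*1 = 7467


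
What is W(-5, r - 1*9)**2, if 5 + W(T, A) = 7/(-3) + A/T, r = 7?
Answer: 10816/225 ≈ 48.071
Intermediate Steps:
W(T, A) = -22/3 + A/T (W(T, A) = -5 + (7/(-3) + A/T) = -5 + (7*(-1/3) + A/T) = -5 + (-7/3 + A/T) = -22/3 + A/T)
W(-5, r - 1*9)**2 = (-22/3 + (7 - 1*9)/(-5))**2 = (-22/3 + (7 - 9)*(-1/5))**2 = (-22/3 - 2*(-1/5))**2 = (-22/3 + 2/5)**2 = (-104/15)**2 = 10816/225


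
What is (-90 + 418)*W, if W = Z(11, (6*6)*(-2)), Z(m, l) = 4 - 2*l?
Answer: 48544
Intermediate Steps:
Z(m, l) = 4 - 2*l
W = 148 (W = 4 - 2*6*6*(-2) = 4 - 72*(-2) = 4 - 2*(-72) = 4 + 144 = 148)
(-90 + 418)*W = (-90 + 418)*148 = 328*148 = 48544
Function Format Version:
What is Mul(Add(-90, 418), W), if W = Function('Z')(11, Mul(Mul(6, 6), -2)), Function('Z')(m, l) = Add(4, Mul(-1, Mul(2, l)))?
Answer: 48544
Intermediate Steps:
Function('Z')(m, l) = Add(4, Mul(-2, l))
W = 148 (W = Add(4, Mul(-2, Mul(Mul(6, 6), -2))) = Add(4, Mul(-2, Mul(36, -2))) = Add(4, Mul(-2, -72)) = Add(4, 144) = 148)
Mul(Add(-90, 418), W) = Mul(Add(-90, 418), 148) = Mul(328, 148) = 48544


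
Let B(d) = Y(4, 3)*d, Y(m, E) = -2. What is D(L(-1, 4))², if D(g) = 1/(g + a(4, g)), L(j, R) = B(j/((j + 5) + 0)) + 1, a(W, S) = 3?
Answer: 4/81 ≈ 0.049383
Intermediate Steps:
B(d) = -2*d
L(j, R) = 1 - 2*j/(5 + j) (L(j, R) = -2*j/((j + 5) + 0) + 1 = -2*j/((5 + j) + 0) + 1 = -2*j/(5 + j) + 1 = 1 - 2*j/(5 + j))
D(g) = 1/(3 + g) (D(g) = 1/(g + 3) = 1/(3 + g))
D(L(-1, 4))² = (1/(3 + (5 - 1*(-1))/(5 - 1)))² = (1/(3 + (5 + 1)/4))² = (1/(3 + (¼)*6))² = (1/(3 + 3/2))² = (1/(9/2))² = (2/9)² = 4/81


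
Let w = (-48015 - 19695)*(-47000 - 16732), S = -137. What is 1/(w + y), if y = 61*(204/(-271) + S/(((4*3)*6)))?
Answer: 19512/84200007903925 ≈ 2.3173e-10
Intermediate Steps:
y = -3160715/19512 (y = 61*(204/(-271) - 137/((4*3)*6)) = 61*(204*(-1/271) - 137/(12*6)) = 61*(-204/271 - 137/72) = 61*(-51815/19512) = -3160715/19512 ≈ -161.99)
w = 4315293720 (w = -67710*(-63732) = 4315293720)
1/(w + y) = 1/(4315293720 - 3160715/19512) = 1/(84200007903925/19512) = 19512/84200007903925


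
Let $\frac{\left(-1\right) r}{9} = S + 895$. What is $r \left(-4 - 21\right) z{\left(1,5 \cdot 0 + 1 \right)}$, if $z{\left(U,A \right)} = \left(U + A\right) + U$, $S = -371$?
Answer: $353700$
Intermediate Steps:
$r = -4716$ ($r = - 9 \left(-371 + 895\right) = \left(-9\right) 524 = -4716$)
$z{\left(U,A \right)} = A + 2 U$ ($z{\left(U,A \right)} = \left(A + U\right) + U = A + 2 U$)
$r \left(-4 - 21\right) z{\left(1,5 \cdot 0 + 1 \right)} = - 4716 \left(-4 - 21\right) \left(\left(5 \cdot 0 + 1\right) + 2 \cdot 1\right) = - 4716 \left(- 25 \left(\left(0 + 1\right) + 2\right)\right) = - 4716 \left(- 25 \left(1 + 2\right)\right) = - 4716 \left(\left(-25\right) 3\right) = \left(-4716\right) \left(-75\right) = 353700$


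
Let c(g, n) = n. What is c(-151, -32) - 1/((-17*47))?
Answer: -25567/799 ≈ -31.999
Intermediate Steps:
c(-151, -32) - 1/((-17*47)) = -32 - 1/((-17*47)) = -32 - 1/(-799) = -32 - 1*(-1/799) = -32 + 1/799 = -25567/799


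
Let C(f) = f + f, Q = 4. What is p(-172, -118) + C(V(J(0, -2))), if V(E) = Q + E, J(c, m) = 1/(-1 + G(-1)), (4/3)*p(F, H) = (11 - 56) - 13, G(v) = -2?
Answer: -217/6 ≈ -36.167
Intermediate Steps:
p(F, H) = -87/2 (p(F, H) = 3*((11 - 56) - 13)/4 = 3*(-45 - 13)/4 = (¾)*(-58) = -87/2)
J(c, m) = -⅓ (J(c, m) = 1/(-1 - 2) = 1/(-3) = -⅓)
V(E) = 4 + E
C(f) = 2*f
p(-172, -118) + C(V(J(0, -2))) = -87/2 + 2*(4 - ⅓) = -87/2 + 2*(11/3) = -87/2 + 22/3 = -217/6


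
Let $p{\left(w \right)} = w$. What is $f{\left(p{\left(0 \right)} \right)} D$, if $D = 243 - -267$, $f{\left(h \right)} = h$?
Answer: $0$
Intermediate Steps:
$D = 510$ ($D = 243 + 267 = 510$)
$f{\left(p{\left(0 \right)} \right)} D = 0 \cdot 510 = 0$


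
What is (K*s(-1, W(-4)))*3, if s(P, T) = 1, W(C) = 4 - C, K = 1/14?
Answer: 3/14 ≈ 0.21429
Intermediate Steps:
K = 1/14 (K = 1*(1/14) = 1/14 ≈ 0.071429)
(K*s(-1, W(-4)))*3 = ((1/14)*1)*3 = (1/14)*3 = 3/14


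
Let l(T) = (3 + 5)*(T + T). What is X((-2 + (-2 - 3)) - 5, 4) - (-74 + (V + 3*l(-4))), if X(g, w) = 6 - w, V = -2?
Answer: 270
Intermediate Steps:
l(T) = 16*T (l(T) = 8*(2*T) = 16*T)
X((-2 + (-2 - 3)) - 5, 4) - (-74 + (V + 3*l(-4))) = (6 - 1*4) - (-74 + (-2 + 3*(16*(-4)))) = (6 - 4) - (-74 + (-2 + 3*(-64))) = 2 - (-74 + (-2 - 192)) = 2 - (-74 - 194) = 2 - 1*(-268) = 2 + 268 = 270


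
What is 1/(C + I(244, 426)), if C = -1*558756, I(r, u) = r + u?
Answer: -1/558086 ≈ -1.7918e-6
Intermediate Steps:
C = -558756
1/(C + I(244, 426)) = 1/(-558756 + (244 + 426)) = 1/(-558756 + 670) = 1/(-558086) = -1/558086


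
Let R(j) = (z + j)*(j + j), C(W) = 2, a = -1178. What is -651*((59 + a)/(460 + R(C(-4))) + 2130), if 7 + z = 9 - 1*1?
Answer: -653760891/472 ≈ -1.3851e+6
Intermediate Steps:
z = 1 (z = -7 + (9 - 1*1) = -7 + (9 - 1) = -7 + 8 = 1)
R(j) = 2*j*(1 + j) (R(j) = (1 + j)*(j + j) = (1 + j)*(2*j) = 2*j*(1 + j))
-651*((59 + a)/(460 + R(C(-4))) + 2130) = -651*((59 - 1178)/(460 + 2*2*(1 + 2)) + 2130) = -651*(-1119/(460 + 2*2*3) + 2130) = -651*(-1119/(460 + 12) + 2130) = -651*(-1119/472 + 2130) = -651*1004241/472 = -653760891/472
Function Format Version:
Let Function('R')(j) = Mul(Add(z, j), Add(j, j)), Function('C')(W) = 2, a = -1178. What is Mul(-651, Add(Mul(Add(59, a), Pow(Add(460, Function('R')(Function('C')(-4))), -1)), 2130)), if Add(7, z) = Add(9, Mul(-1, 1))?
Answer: Rational(-653760891, 472) ≈ -1.3851e+6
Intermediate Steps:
z = 1 (z = Add(-7, Add(9, Mul(-1, 1))) = Add(-7, Add(9, -1)) = Add(-7, 8) = 1)
Function('R')(j) = Mul(2, j, Add(1, j)) (Function('R')(j) = Mul(Add(1, j), Add(j, j)) = Mul(Add(1, j), Mul(2, j)) = Mul(2, j, Add(1, j)))
Mul(-651, Add(Mul(Add(59, a), Pow(Add(460, Function('R')(Function('C')(-4))), -1)), 2130)) = Mul(-651, Add(Mul(Add(59, -1178), Pow(Add(460, Mul(2, 2, Add(1, 2))), -1)), 2130)) = Mul(-651, Add(Mul(-1119, Pow(Add(460, Mul(2, 2, 3)), -1)), 2130)) = Mul(-651, Add(Mul(-1119, Pow(Add(460, 12), -1)), 2130)) = Mul(-651, Add(Mul(-1119, Pow(472, -1)), 2130)) = Mul(-651, Add(Mul(-1119, Rational(1, 472)), 2130)) = Mul(-651, Add(Rational(-1119, 472), 2130)) = Mul(-651, Rational(1004241, 472)) = Rational(-653760891, 472)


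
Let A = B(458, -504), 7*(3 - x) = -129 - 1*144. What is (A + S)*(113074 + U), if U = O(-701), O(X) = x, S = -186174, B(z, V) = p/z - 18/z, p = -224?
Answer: -4822583811172/229 ≈ -2.1059e+10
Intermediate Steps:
B(z, V) = -242/z (B(z, V) = -224/z - 18/z = -242/z)
x = 42 (x = 3 - (-129 - 1*144)/7 = 3 - (-129 - 144)/7 = 3 - ⅐*(-273) = 3 + 39 = 42)
A = -121/229 (A = -242/458 = -242*1/458 = -121/229 ≈ -0.52838)
O(X) = 42
U = 42
(A + S)*(113074 + U) = (-121/229 - 186174)*(113074 + 42) = -42633967/229*113116 = -4822583811172/229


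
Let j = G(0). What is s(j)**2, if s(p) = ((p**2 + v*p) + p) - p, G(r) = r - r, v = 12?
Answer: 0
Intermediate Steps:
G(r) = 0
j = 0
s(p) = p**2 + 12*p (s(p) = ((p**2 + 12*p) + p) - p = (p**2 + 13*p) - p = p**2 + 12*p)
s(j)**2 = (0*(12 + 0))**2 = (0*12)**2 = 0**2 = 0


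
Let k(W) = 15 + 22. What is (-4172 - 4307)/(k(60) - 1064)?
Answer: 8479/1027 ≈ 8.2561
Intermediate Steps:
k(W) = 37
(-4172 - 4307)/(k(60) - 1064) = (-4172 - 4307)/(37 - 1064) = -8479/(-1027) = -8479*(-1/1027) = 8479/1027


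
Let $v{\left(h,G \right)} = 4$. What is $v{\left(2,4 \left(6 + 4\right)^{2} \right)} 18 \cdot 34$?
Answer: $2448$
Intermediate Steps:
$v{\left(2,4 \left(6 + 4\right)^{2} \right)} 18 \cdot 34 = 4 \cdot 18 \cdot 34 = 72 \cdot 34 = 2448$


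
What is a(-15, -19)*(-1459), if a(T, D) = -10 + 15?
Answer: -7295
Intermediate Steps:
a(T, D) = 5
a(-15, -19)*(-1459) = 5*(-1459) = -7295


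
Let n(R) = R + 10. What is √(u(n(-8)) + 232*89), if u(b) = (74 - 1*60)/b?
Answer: 9*√255 ≈ 143.72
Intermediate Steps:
n(R) = 10 + R
u(b) = 14/b (u(b) = (74 - 60)/b = 14/b)
√(u(n(-8)) + 232*89) = √(14/(10 - 8) + 232*89) = √(14/2 + 20648) = √(14*(½) + 20648) = √(7 + 20648) = √20655 = 9*√255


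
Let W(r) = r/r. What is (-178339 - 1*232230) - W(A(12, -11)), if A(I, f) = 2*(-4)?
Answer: -410570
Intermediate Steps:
A(I, f) = -8
W(r) = 1
(-178339 - 1*232230) - W(A(12, -11)) = (-178339 - 1*232230) - 1*1 = (-178339 - 232230) - 1 = -410569 - 1 = -410570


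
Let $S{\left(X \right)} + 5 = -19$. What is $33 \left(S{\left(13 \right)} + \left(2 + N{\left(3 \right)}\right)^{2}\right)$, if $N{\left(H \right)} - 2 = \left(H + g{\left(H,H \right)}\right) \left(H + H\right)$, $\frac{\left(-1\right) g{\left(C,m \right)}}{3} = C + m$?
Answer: $243276$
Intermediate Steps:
$S{\left(X \right)} = -24$ ($S{\left(X \right)} = -5 - 19 = -24$)
$g{\left(C,m \right)} = - 3 C - 3 m$ ($g{\left(C,m \right)} = - 3 \left(C + m\right) = - 3 C - 3 m$)
$N{\left(H \right)} = 2 - 10 H^{2}$ ($N{\left(H \right)} = 2 + \left(H - 6 H\right) \left(H + H\right) = 2 + \left(H - 6 H\right) 2 H = 2 + - 5 H 2 H = 2 - 10 H^{2}$)
$33 \left(S{\left(13 \right)} + \left(2 + N{\left(3 \right)}\right)^{2}\right) = 33 \left(-24 + \left(2 + \left(2 - 10 \cdot 3^{2}\right)\right)^{2}\right) = 33 \left(-24 + \left(2 + \left(2 - 90\right)\right)^{2}\right) = 33 \left(-24 + \left(2 - 88\right)^{2}\right) = 33 \left(-24 + \left(-86\right)^{2}\right) = 33 \left(-24 + 7396\right) = 33 \cdot 7372 = 243276$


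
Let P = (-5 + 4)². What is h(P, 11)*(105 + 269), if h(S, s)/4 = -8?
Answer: -11968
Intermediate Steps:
P = 1 (P = (-1)² = 1)
h(S, s) = -32 (h(S, s) = 4*(-8) = -32)
h(P, 11)*(105 + 269) = -32*(105 + 269) = -32*374 = -11968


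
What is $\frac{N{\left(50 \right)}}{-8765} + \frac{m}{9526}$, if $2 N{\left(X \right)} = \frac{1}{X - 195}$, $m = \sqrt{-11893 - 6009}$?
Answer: $\frac{1}{2541850} + \frac{i \sqrt{17902}}{9526} \approx 3.9341 \cdot 10^{-7} + 0.014046 i$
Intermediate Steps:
$m = i \sqrt{17902}$ ($m = \sqrt{-17902} = i \sqrt{17902} \approx 133.8 i$)
$N{\left(X \right)} = \frac{1}{2 \left(-195 + X\right)}$ ($N{\left(X \right)} = \frac{1}{2 \left(X - 195\right)} = \frac{1}{2 \left(-195 + X\right)}$)
$\frac{N{\left(50 \right)}}{-8765} + \frac{m}{9526} = \frac{\frac{1}{2} \frac{1}{-195 + 50}}{-8765} + \frac{i \sqrt{17902}}{9526} = \frac{1}{2 \left(-145\right)} \left(- \frac{1}{8765}\right) + i \sqrt{17902} \cdot \frac{1}{9526} = \frac{1}{2} \left(- \frac{1}{145}\right) \left(- \frac{1}{8765}\right) + \frac{i \sqrt{17902}}{9526} = \left(- \frac{1}{290}\right) \left(- \frac{1}{8765}\right) + \frac{i \sqrt{17902}}{9526} = \frac{1}{2541850} + \frac{i \sqrt{17902}}{9526}$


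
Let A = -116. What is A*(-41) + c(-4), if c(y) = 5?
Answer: 4761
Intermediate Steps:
A*(-41) + c(-4) = -116*(-41) + 5 = 4756 + 5 = 4761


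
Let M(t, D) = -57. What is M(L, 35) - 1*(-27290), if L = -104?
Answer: 27233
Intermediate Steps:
M(L, 35) - 1*(-27290) = -57 - 1*(-27290) = -57 + 27290 = 27233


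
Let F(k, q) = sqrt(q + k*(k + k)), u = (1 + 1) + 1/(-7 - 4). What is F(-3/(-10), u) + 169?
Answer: 169 + sqrt(25278)/110 ≈ 170.45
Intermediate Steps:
u = 21/11 (u = 2 + 1/(-11) = 2 - 1/11 = 21/11 ≈ 1.9091)
F(k, q) = sqrt(q + 2*k**2) (F(k, q) = sqrt(q + k*(2*k)) = sqrt(q + 2*k**2))
F(-3/(-10), u) + 169 = sqrt(21/11 + 2*(-3/(-10))**2) + 169 = sqrt(21/11 + 2*(-3*(-1/10))**2) + 169 = sqrt(21/11 + 2*(3/10)**2) + 169 = sqrt(21/11 + 2*(9/100)) + 169 = sqrt(21/11 + 9/50) + 169 = sqrt(1149/550) + 169 = sqrt(25278)/110 + 169 = 169 + sqrt(25278)/110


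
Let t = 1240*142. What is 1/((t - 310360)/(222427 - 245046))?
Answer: 22619/134280 ≈ 0.16845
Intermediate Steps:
t = 176080
1/((t - 310360)/(222427 - 245046)) = 1/((176080 - 310360)/(222427 - 245046)) = 1/(-134280/(-22619)) = 1/(-134280*(-1/22619)) = 1/(134280/22619) = 22619/134280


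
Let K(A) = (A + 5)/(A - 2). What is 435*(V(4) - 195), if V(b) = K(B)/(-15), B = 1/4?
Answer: -84738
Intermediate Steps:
B = ¼ (B = 1*(¼) = ¼ ≈ 0.25000)
K(A) = (5 + A)/(-2 + A)
V(b) = ⅕ (V(b) = ((5 + ¼)/(-2 + ¼))/(-15) = ((21/4)/(-7/4))*(-1/15) = -4/7*21/4*(-1/15) = -3*(-1/15) = ⅕)
435*(V(4) - 195) = 435*(⅕ - 195) = 435*(-974/5) = -84738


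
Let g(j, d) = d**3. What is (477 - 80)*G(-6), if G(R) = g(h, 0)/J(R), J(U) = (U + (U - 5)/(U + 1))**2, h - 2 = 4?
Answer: 0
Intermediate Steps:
h = 6 (h = 2 + 4 = 6)
J(U) = (U + (-5 + U)/(1 + U))**2
G(R) = 0 (G(R) = 0**3/(((-5 + R**2 + 2*R)**2/(1 + R)**2)) = 0*((1 + R)**2/(-5 + R**2 + 2*R)**2) = 0)
(477 - 80)*G(-6) = (477 - 80)*0 = 397*0 = 0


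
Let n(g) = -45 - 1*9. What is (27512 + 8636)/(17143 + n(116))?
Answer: 36148/17089 ≈ 2.1153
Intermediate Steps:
n(g) = -54 (n(g) = -45 - 9 = -54)
(27512 + 8636)/(17143 + n(116)) = (27512 + 8636)/(17143 - 54) = 36148/17089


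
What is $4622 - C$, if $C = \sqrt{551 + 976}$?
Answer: $4622 - \sqrt{1527} \approx 4582.9$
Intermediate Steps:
$C = \sqrt{1527} \approx 39.077$
$4622 - C = 4622 - \sqrt{1527}$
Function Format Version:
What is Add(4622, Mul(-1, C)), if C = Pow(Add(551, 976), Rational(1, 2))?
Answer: Add(4622, Mul(-1, Pow(1527, Rational(1, 2)))) ≈ 4582.9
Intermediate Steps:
C = Pow(1527, Rational(1, 2)) ≈ 39.077
Add(4622, Mul(-1, C)) = Add(4622, Mul(-1, Pow(1527, Rational(1, 2))))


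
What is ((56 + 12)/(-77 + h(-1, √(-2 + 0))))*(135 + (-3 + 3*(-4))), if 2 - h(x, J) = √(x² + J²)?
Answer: -306000/2813 + 4080*I/2813 ≈ -108.78 + 1.4504*I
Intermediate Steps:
h(x, J) = 2 - √(J² + x²) (h(x, J) = 2 - √(x² + J²) = 2 - √(J² + x²))
((56 + 12)/(-77 + h(-1, √(-2 + 0))))*(135 + (-3 + 3*(-4))) = ((56 + 12)/(-77 + (2 - √((√(-2 + 0))² + (-1)²))))*(135 + (-3 + 3*(-4))) = (68/(-77 + (2 - √((√(-2))² + 1))))*(135 + (-3 - 12)) = (68/(-77 + (2 - √((I*√2)² + 1))))*(135 - 15) = (68/(-77 + (2 - √(-2 + 1))))*120 = (68/(-77 + (2 - √(-1))))*120 = (68/(-77 + (2 - I)))*120 = (68/(-75 - I))*120 = (68*((-75 + I)/5626))*120 = (34*(-75 + I)/2813)*120 = 4080*(-75 + I)/2813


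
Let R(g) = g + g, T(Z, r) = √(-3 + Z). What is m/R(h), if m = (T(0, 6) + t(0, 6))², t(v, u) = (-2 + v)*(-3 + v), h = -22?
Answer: -(6 + I*√3)²/44 ≈ -0.75 - 0.47238*I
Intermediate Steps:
t(v, u) = (-3 + v)*(-2 + v)
R(g) = 2*g
m = (6 + I*√3)² (m = (√(-3 + 0) + (6 + 0² - 5*0))² = (√(-3) + (6 + 0 + 0))² = (I*√3 + 6)² = (6 + I*√3)² ≈ 33.0 + 20.785*I)
m/R(h) = (6 + I*√3)²/((2*(-22))) = (6 + I*√3)²/(-44) = (6 + I*√3)²*(-1/44) = -(6 + I*√3)²/44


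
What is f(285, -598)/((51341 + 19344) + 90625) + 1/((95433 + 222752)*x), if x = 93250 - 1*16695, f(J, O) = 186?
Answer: 151023651962/130976475433475 ≈ 0.0011531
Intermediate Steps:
x = 76555 (x = 93250 - 16695 = 76555)
f(285, -598)/((51341 + 19344) + 90625) + 1/((95433 + 222752)*x) = 186/((51341 + 19344) + 90625) + 1/((95433 + 222752)*76555) = 186/(70685 + 90625) + (1/76555)/318185 = 186/161310 + (1/318185)*(1/76555) = 186*(1/161310) + 1/24358652675 = 31/26885 + 1/24358652675 = 151023651962/130976475433475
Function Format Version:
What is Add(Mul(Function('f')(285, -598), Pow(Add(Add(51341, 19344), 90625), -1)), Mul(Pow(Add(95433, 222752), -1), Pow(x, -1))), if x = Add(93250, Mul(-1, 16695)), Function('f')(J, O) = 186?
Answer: Rational(151023651962, 130976475433475) ≈ 0.0011531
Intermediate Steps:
x = 76555 (x = Add(93250, -16695) = 76555)
Add(Mul(Function('f')(285, -598), Pow(Add(Add(51341, 19344), 90625), -1)), Mul(Pow(Add(95433, 222752), -1), Pow(x, -1))) = Add(Mul(186, Pow(Add(Add(51341, 19344), 90625), -1)), Mul(Pow(Add(95433, 222752), -1), Pow(76555, -1))) = Add(Mul(186, Pow(Add(70685, 90625), -1)), Mul(Pow(318185, -1), Rational(1, 76555))) = Add(Mul(186, Pow(161310, -1)), Mul(Rational(1, 318185), Rational(1, 76555))) = Add(Mul(186, Rational(1, 161310)), Rational(1, 24358652675)) = Add(Rational(31, 26885), Rational(1, 24358652675)) = Rational(151023651962, 130976475433475)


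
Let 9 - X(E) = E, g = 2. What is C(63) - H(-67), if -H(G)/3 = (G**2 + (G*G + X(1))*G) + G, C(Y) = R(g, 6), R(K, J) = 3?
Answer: -890628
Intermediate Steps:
X(E) = 9 - E
C(Y) = 3
H(G) = -3*G - 3*G**2 - 3*G*(8 + G**2) (H(G) = -3*((G**2 + (G*G + (9 - 1*1))*G) + G) = -3*((G**2 + (G**2 + (9 - 1))*G) + G) = -3*((G**2 + (G**2 + 8)*G) + G) = -3*((G**2 + (8 + G**2)*G) + G) = -3*((G**2 + G*(8 + G**2)) + G) = -3*(G + G**2 + G*(8 + G**2)) = -3*G - 3*G**2 - 3*G*(8 + G**2))
C(63) - H(-67) = 3 - (-3)*(-67)*(9 - 67 + (-67)**2) = 3 - (-3)*(-67)*(9 - 67 + 4489) = 3 - (-3)*(-67)*4431 = 3 - 1*890631 = 3 - 890631 = -890628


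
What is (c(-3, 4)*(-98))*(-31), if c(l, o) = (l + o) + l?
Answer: -6076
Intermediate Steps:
c(l, o) = o + 2*l
(c(-3, 4)*(-98))*(-31) = ((4 + 2*(-3))*(-98))*(-31) = ((4 - 6)*(-98))*(-31) = -2*(-98)*(-31) = 196*(-31) = -6076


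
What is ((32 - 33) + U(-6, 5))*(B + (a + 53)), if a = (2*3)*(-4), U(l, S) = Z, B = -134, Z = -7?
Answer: 840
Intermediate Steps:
U(l, S) = -7
a = -24 (a = 6*(-4) = -24)
((32 - 33) + U(-6, 5))*(B + (a + 53)) = ((32 - 33) - 7)*(-134 + (-24 + 53)) = (-1 - 7)*(-134 + 29) = -8*(-105) = 840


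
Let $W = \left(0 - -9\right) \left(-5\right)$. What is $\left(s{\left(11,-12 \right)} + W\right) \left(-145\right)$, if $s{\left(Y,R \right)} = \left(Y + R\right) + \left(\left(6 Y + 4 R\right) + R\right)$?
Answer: $5800$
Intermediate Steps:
$s{\left(Y,R \right)} = 6 R + 7 Y$ ($s{\left(Y,R \right)} = \left(R + Y\right) + \left(\left(4 R + 6 Y\right) + R\right) = \left(R + Y\right) + \left(5 R + 6 Y\right) = 6 R + 7 Y$)
$W = -45$ ($W = \left(0 + 9\right) \left(-5\right) = 9 \left(-5\right) = -45$)
$\left(s{\left(11,-12 \right)} + W\right) \left(-145\right) = \left(\left(6 \left(-12\right) + 7 \cdot 11\right) - 45\right) \left(-145\right) = \left(\left(-72 + 77\right) - 45\right) \left(-145\right) = \left(5 - 45\right) \left(-145\right) = \left(-40\right) \left(-145\right) = 5800$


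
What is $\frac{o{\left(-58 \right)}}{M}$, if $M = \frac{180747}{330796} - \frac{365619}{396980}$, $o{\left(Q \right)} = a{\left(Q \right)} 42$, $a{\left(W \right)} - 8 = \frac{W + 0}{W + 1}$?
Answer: $- \frac{118121796773960}{116831851827} \approx -1011.0$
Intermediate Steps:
$a{\left(W \right)} = 8 + \frac{W}{1 + W}$ ($a{\left(W \right)} = 8 + \frac{W + 0}{W + 1} = 8 + \frac{W}{1 + W}$)
$o{\left(Q \right)} = \frac{42 \left(8 + 9 Q\right)}{1 + Q}$ ($o{\left(Q \right)} = \frac{8 + 9 Q}{1 + Q} 42 = \frac{42 \left(8 + 9 Q\right)}{1 + Q}$)
$M = - \frac{6149044833}{16414924510}$ ($M = 180747 \cdot \frac{1}{330796} - \frac{365619}{396980} = \frac{180747}{330796} - \frac{365619}{396980} = - \frac{6149044833}{16414924510} \approx -0.3746$)
$\frac{o{\left(-58 \right)}}{M} = \frac{42 \frac{1}{1 - 58} \left(8 + 9 \left(-58\right)\right)}{- \frac{6149044833}{16414924510}} = \frac{42 \left(8 - 522\right)}{-57} \left(- \frac{16414924510}{6149044833}\right) = 42 \left(- \frac{1}{57}\right) \left(-514\right) \left(- \frac{16414924510}{6149044833}\right) = \frac{7196}{19} \left(- \frac{16414924510}{6149044833}\right) = - \frac{118121796773960}{116831851827}$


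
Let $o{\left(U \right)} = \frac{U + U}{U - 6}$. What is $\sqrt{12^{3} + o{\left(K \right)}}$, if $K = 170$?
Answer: $\frac{\sqrt{2908253}}{41} \approx 41.594$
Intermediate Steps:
$o{\left(U \right)} = \frac{2 U}{-6 + U}$
$\sqrt{12^{3} + o{\left(K \right)}} = \sqrt{12^{3} + 2 \cdot 170 \frac{1}{-6 + 170}} = \sqrt{1728 + 2 \cdot 170 \cdot \frac{1}{164}} = \sqrt{1728 + \frac{85}{41}} = \sqrt{\frac{70933}{41}} = \frac{\sqrt{2908253}}{41}$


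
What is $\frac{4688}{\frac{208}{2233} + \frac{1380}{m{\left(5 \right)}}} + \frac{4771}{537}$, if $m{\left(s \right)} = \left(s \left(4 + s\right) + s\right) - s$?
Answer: $\frac{4461887501}{27663555} \approx 161.29$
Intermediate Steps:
$m{\left(s \right)} = s \left(4 + s\right)$ ($m{\left(s \right)} = \left(s + s \left(4 + s\right)\right) - s = s \left(4 + s\right)$)
$\frac{4688}{\frac{208}{2233} + \frac{1380}{m{\left(5 \right)}}} + \frac{4771}{537} = \frac{4688}{\frac{208}{2233} + \frac{1380}{5 \left(4 + 5\right)}} + \frac{4771}{537} = \frac{4688}{208 \cdot \frac{1}{2233} + \frac{1380}{5 \cdot 9}} + 4771 \cdot \frac{1}{537} = \frac{4688}{\frac{208}{2233} + \frac{1380}{45}} + \frac{4771}{537} = \frac{4688}{\frac{208}{2233} + 1380 \cdot \frac{1}{45}} + \frac{4771}{537} = \frac{4688}{\frac{208}{2233} + \frac{92}{3}} + \frac{4771}{537} = \frac{4688}{\frac{206060}{6699}} + \frac{4771}{537} = 4688 \cdot \frac{6699}{206060} + \frac{4771}{537} = \frac{7851228}{51515} + \frac{4771}{537} = \frac{4461887501}{27663555}$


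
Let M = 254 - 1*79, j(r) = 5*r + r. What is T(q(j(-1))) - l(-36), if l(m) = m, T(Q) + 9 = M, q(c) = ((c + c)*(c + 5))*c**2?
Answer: 202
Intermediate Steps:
j(r) = 6*r
M = 175 (M = 254 - 79 = 175)
q(c) = 2*c**3*(5 + c) (q(c) = ((2*c)*(5 + c))*c**2 = (2*c*(5 + c))*c**2 = 2*c**3*(5 + c))
T(Q) = 166 (T(Q) = -9 + 175 = 166)
T(q(j(-1))) - l(-36) = 166 - 1*(-36) = 166 + 36 = 202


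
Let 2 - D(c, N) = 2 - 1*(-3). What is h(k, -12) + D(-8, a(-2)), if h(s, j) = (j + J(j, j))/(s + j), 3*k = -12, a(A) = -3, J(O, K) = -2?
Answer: -17/8 ≈ -2.1250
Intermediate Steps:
k = -4 (k = (1/3)*(-12) = -4)
D(c, N) = -3 (D(c, N) = 2 - (2 - 1*(-3)) = 2 - (2 + 3) = 2 - 1*5 = 2 - 5 = -3)
h(s, j) = (-2 + j)/(j + s) (h(s, j) = (j - 2)/(s + j) = (-2 + j)/(j + s))
h(k, -12) + D(-8, a(-2)) = (-2 - 12)/(-12 - 4) - 3 = -14/(-16) - 3 = -1/16*(-14) - 3 = 7/8 - 3 = -17/8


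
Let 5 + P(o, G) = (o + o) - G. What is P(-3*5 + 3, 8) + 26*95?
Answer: 2433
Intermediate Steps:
P(o, G) = -5 - G + 2*o (P(o, G) = -5 + ((o + o) - G) = -5 + (2*o - G) = -5 + (-G + 2*o) = -5 - G + 2*o)
P(-3*5 + 3, 8) + 26*95 = (-5 - 1*8 + 2*(-3*5 + 3)) + 26*95 = (-5 - 8 + 2*(-15 + 3)) + 2470 = (-5 - 8 + 2*(-12)) + 2470 = (-5 - 8 - 24) + 2470 = -37 + 2470 = 2433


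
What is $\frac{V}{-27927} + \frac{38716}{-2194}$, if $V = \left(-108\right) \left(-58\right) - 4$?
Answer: $- \frac{547478086}{30635919} \approx -17.87$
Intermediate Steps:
$V = 6260$ ($V = 6264 - 4 = 6260$)
$\frac{V}{-27927} + \frac{38716}{-2194} = \frac{6260}{-27927} + \frac{38716}{-2194} = 6260 \left(- \frac{1}{27927}\right) + 38716 \left(- \frac{1}{2194}\right) = - \frac{6260}{27927} - \frac{19358}{1097} = - \frac{547478086}{30635919}$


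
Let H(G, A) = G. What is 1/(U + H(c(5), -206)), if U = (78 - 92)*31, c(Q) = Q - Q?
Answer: -1/434 ≈ -0.0023041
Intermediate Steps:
c(Q) = 0
U = -434 (U = -14*31 = -434)
1/(U + H(c(5), -206)) = 1/(-434 + 0) = 1/(-434) = -1/434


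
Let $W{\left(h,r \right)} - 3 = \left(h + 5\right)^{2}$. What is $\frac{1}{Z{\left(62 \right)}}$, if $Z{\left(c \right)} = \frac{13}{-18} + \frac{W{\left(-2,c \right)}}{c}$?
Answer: $- \frac{558}{295} \approx -1.8915$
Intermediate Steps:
$W{\left(h,r \right)} = 3 + \left(5 + h\right)^{2}$ ($W{\left(h,r \right)} = 3 + \left(h + 5\right)^{2} = 3 + \left(5 + h\right)^{2}$)
$Z{\left(c \right)} = - \frac{13}{18} + \frac{12}{c}$ ($Z{\left(c \right)} = \frac{13}{-18} + \frac{3 + \left(5 - 2\right)^{2}}{c} = 13 \left(- \frac{1}{18}\right) + \frac{3 + 3^{2}}{c} = - \frac{13}{18} + \frac{3 + 9}{c} = - \frac{13}{18} + \frac{12}{c}$)
$\frac{1}{Z{\left(62 \right)}} = \frac{1}{- \frac{13}{18} + \frac{12}{62}} = \frac{1}{- \frac{13}{18} + 12 \cdot \frac{1}{62}} = \frac{1}{- \frac{13}{18} + \frac{6}{31}} = \frac{1}{- \frac{295}{558}} = - \frac{558}{295}$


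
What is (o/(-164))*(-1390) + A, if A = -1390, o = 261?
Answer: 67415/82 ≈ 822.13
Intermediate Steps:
(o/(-164))*(-1390) + A = (261/(-164))*(-1390) - 1390 = (261*(-1/164))*(-1390) - 1390 = -261/164*(-1390) - 1390 = 181395/82 - 1390 = 67415/82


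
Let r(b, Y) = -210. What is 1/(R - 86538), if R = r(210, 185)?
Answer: -1/86748 ≈ -1.1528e-5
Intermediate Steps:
R = -210
1/(R - 86538) = 1/(-210 - 86538) = 1/(-86748) = -1/86748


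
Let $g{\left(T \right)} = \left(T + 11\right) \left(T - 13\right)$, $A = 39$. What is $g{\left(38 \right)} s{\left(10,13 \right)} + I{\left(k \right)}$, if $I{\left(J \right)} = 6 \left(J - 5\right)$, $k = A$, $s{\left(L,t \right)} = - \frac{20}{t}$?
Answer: $- \frac{21848}{13} \approx -1680.6$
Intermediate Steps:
$k = 39$
$g{\left(T \right)} = \left(-13 + T\right) \left(11 + T\right)$ ($g{\left(T \right)} = \left(11 + T\right) \left(-13 + T\right) = \left(-13 + T\right) \left(11 + T\right)$)
$I{\left(J \right)} = -30 + 6 J$ ($I{\left(J \right)} = 6 \left(-5 + J\right) = -30 + 6 J$)
$g{\left(38 \right)} s{\left(10,13 \right)} + I{\left(k \right)} = \left(-143 + 38^{2} - 76\right) \left(- \frac{20}{13}\right) + \left(-30 + 6 \cdot 39\right) = \left(-143 + 1444 - 76\right) \left(\left(-20\right) \frac{1}{13}\right) + \left(-30 + 234\right) = 1225 \left(- \frac{20}{13}\right) + 204 = - \frac{24500}{13} + 204 = - \frac{21848}{13}$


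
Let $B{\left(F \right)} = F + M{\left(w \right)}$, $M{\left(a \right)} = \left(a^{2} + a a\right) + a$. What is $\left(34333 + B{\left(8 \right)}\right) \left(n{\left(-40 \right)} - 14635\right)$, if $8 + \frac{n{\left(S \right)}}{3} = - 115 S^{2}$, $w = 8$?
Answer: $-19536702343$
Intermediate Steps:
$M{\left(a \right)} = a + 2 a^{2}$ ($M{\left(a \right)} = \left(a^{2} + a^{2}\right) + a = 2 a^{2} + a = a + 2 a^{2}$)
$n{\left(S \right)} = -24 - 345 S^{2}$ ($n{\left(S \right)} = -24 + 3 \left(- 115 S^{2}\right) = -24 - 345 S^{2}$)
$B{\left(F \right)} = 136 + F$ ($B{\left(F \right)} = F + 8 \left(1 + 2 \cdot 8\right) = F + 8 \left(1 + 16\right) = F + 8 \cdot 17 = F + 136 = 136 + F$)
$\left(34333 + B{\left(8 \right)}\right) \left(n{\left(-40 \right)} - 14635\right) = \left(34333 + \left(136 + 8\right)\right) \left(\left(-24 - 345 \left(-40\right)^{2}\right) - 14635\right) = \left(34333 + 144\right) \left(\left(-24 - 552000\right) - 14635\right) = 34477 \left(\left(-24 - 552000\right) - 14635\right) = 34477 \left(-552024 - 14635\right) = 34477 \left(-566659\right) = -19536702343$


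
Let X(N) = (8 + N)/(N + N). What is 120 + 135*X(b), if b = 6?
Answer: 555/2 ≈ 277.50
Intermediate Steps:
X(N) = (8 + N)/(2*N) (X(N) = (8 + N)/((2*N)) = (8 + N)*(1/(2*N)) = (8 + N)/(2*N))
120 + 135*X(b) = 120 + 135*((½)*(8 + 6)/6) = 120 + 135*((½)*(⅙)*14) = 120 + 135*(7/6) = 120 + 315/2 = 555/2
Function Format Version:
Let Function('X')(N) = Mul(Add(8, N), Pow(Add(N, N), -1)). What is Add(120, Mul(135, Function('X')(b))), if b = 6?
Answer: Rational(555, 2) ≈ 277.50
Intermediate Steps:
Function('X')(N) = Mul(Rational(1, 2), Pow(N, -1), Add(8, N)) (Function('X')(N) = Mul(Add(8, N), Pow(Mul(2, N), -1)) = Mul(Add(8, N), Mul(Rational(1, 2), Pow(N, -1))) = Mul(Rational(1, 2), Pow(N, -1), Add(8, N)))
Add(120, Mul(135, Function('X')(b))) = Add(120, Mul(135, Mul(Rational(1, 2), Pow(6, -1), Add(8, 6)))) = Add(120, Mul(135, Mul(Rational(1, 2), Rational(1, 6), 14))) = Add(120, Mul(135, Rational(7, 6))) = Add(120, Rational(315, 2)) = Rational(555, 2)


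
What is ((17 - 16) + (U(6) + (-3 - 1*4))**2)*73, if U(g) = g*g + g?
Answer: 89498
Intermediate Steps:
U(g) = g + g**2 (U(g) = g**2 + g = g + g**2)
((17 - 16) + (U(6) + (-3 - 1*4))**2)*73 = ((17 - 16) + (6*(1 + 6) + (-3 - 1*4))**2)*73 = (1 + (6*7 + (-3 - 4))**2)*73 = (1 + (42 - 7)**2)*73 = (1 + 35**2)*73 = (1 + 1225)*73 = 1226*73 = 89498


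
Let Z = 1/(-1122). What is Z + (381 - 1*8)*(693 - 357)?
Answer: 140618015/1122 ≈ 1.2533e+5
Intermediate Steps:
Z = -1/1122 ≈ -0.00089127
Z + (381 - 1*8)*(693 - 357) = -1/1122 + (381 - 1*8)*(693 - 357) = -1/1122 + (381 - 8)*336 = -1/1122 + 373*336 = -1/1122 + 125328 = 140618015/1122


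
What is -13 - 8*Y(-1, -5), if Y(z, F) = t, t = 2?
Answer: -29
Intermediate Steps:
Y(z, F) = 2
-13 - 8*Y(-1, -5) = -13 - 8*2 = -13 - 16 = -29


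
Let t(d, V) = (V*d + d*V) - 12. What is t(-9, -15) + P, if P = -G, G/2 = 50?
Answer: 158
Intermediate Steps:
G = 100 (G = 2*50 = 100)
P = -100 (P = -1*100 = -100)
t(d, V) = -12 + 2*V*d (t(d, V) = (V*d + V*d) - 12 = 2*V*d - 12 = -12 + 2*V*d)
t(-9, -15) + P = (-12 + 2*(-15)*(-9)) - 100 = (-12 + 270) - 100 = 258 - 100 = 158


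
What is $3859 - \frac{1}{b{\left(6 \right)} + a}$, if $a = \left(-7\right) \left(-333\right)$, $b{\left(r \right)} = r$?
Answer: $\frac{9018482}{2337} \approx 3859.0$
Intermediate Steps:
$a = 2331$
$3859 - \frac{1}{b{\left(6 \right)} + a} = 3859 - \frac{1}{6 + 2331} = 3859 - \frac{1}{2337} = \frac{9018482}{2337}$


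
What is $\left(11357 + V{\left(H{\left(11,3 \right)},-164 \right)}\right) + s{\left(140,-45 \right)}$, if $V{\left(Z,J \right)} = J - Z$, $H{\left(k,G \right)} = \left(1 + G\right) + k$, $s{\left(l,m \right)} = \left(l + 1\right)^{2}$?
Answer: $31059$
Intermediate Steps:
$s{\left(l,m \right)} = \left(1 + l\right)^{2}$
$H{\left(k,G \right)} = 1 + G + k$
$\left(11357 + V{\left(H{\left(11,3 \right)},-164 \right)}\right) + s{\left(140,-45 \right)} = \left(11357 - 179\right) + \left(1 + 140\right)^{2} = \left(11357 - 179\right) + 141^{2} = \left(11357 - 179\right) + 19881 = 11178 + 19881 = 31059$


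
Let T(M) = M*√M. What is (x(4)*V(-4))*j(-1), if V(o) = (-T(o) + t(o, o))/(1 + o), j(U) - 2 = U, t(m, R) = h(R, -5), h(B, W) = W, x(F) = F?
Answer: 20/3 - 32*I/3 ≈ 6.6667 - 10.667*I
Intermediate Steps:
t(m, R) = -5
T(M) = M^(3/2)
j(U) = 2 + U
V(o) = (-5 - o^(3/2))/(1 + o) (V(o) = (-o^(3/2) - 5)/(1 + o) = (-5 - o^(3/2))/(1 + o))
(x(4)*V(-4))*j(-1) = (4*((-5 - (-4)^(3/2))/(1 - 4)))*(2 - 1) = (4*((-5 - (-8)*I)/(-3)))*1 = (4*(-(-5 + 8*I)/3))*1 = (4*(5/3 - 8*I/3))*1 = (20/3 - 32*I/3)*1 = 20/3 - 32*I/3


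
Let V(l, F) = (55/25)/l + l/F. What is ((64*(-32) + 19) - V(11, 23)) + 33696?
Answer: 3641627/115 ≈ 31666.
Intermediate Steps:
V(l, F) = 11/(5*l) + l/F (V(l, F) = (55*(1/25))/l + l/F = 11/(5*l) + l/F)
((64*(-32) + 19) - V(11, 23)) + 33696 = ((64*(-32) + 19) - ((11/5)/11 + 11/23)) + 33696 = ((-2048 + 19) - ((11/5)*(1/11) + 11*(1/23))) + 33696 = (-2029 - (⅕ + 11/23)) + 33696 = (-2029 - 1*78/115) + 33696 = (-2029 - 78/115) + 33696 = -233413/115 + 33696 = 3641627/115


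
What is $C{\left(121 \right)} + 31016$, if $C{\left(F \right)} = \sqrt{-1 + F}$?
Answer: $31016 + 2 \sqrt{30} \approx 31027.0$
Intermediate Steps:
$C{\left(121 \right)} + 31016 = \sqrt{-1 + 121} + 31016 = \sqrt{120} + 31016 = 2 \sqrt{30} + 31016 = 31016 + 2 \sqrt{30}$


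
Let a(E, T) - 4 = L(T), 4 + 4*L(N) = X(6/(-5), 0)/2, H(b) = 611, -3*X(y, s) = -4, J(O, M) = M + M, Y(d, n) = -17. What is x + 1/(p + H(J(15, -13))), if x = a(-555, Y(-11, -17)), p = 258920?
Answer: 4931095/1557186 ≈ 3.1667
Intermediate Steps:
J(O, M) = 2*M
X(y, s) = 4/3 (X(y, s) = -⅓*(-4) = 4/3)
L(N) = -⅚ (L(N) = -1 + ((4/3)/2)/4 = -1 + ((4/3)*(½))/4 = -1 + (¼)*(⅔) = -1 + ⅙ = -⅚)
a(E, T) = 19/6 (a(E, T) = 4 - ⅚ = 19/6)
x = 19/6 ≈ 3.1667
x + 1/(p + H(J(15, -13))) = 19/6 + 1/(258920 + 611) = 19/6 + 1/259531 = 4931095/1557186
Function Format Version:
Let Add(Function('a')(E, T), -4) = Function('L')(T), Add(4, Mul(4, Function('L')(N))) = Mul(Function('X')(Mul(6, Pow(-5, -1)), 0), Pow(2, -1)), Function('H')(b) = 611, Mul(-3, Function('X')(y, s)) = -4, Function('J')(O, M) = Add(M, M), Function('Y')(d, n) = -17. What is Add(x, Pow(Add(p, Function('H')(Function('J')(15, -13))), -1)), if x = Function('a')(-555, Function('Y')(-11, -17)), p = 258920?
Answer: Rational(4931095, 1557186) ≈ 3.1667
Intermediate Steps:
Function('J')(O, M) = Mul(2, M)
Function('X')(y, s) = Rational(4, 3) (Function('X')(y, s) = Mul(Rational(-1, 3), -4) = Rational(4, 3))
Function('L')(N) = Rational(-5, 6) (Function('L')(N) = Add(-1, Mul(Rational(1, 4), Mul(Rational(4, 3), Pow(2, -1)))) = Add(-1, Mul(Rational(1, 4), Mul(Rational(4, 3), Rational(1, 2)))) = Add(-1, Mul(Rational(1, 4), Rational(2, 3))) = Add(-1, Rational(1, 6)) = Rational(-5, 6))
Function('a')(E, T) = Rational(19, 6) (Function('a')(E, T) = Add(4, Rational(-5, 6)) = Rational(19, 6))
x = Rational(19, 6) ≈ 3.1667
Add(x, Pow(Add(p, Function('H')(Function('J')(15, -13))), -1)) = Add(Rational(19, 6), Pow(Add(258920, 611), -1)) = Add(Rational(19, 6), Pow(259531, -1)) = Add(Rational(19, 6), Rational(1, 259531)) = Rational(4931095, 1557186)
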